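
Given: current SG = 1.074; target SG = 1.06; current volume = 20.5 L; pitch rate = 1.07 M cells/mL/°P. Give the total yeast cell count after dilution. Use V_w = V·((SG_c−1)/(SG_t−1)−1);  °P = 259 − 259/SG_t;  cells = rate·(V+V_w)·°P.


V_w = 20.5·((1.074−1)/(1.06−1)−1) = 4.7833
V_final = 20.5 + 4.7833 = 25.2833
°P = 259 − 259/1.06 = 14.6604
cells = 1.07·25.2833·14.6604

396.6096 billion cells


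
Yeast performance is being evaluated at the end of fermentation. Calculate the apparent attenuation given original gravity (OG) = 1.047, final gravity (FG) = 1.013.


AA = (OG − FG)/(OG − 1) · 100
AA = (1.047 − 1.013)/(1.047 − 1) · 100

72.3404 %


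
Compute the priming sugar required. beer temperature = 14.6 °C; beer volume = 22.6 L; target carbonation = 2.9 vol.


residual = 14.695·(0.01821 + 0.09011·e^(−0.04·T));  sugar = (target − residual)·4.0·V
residual = 14.695·(0.01821 + 0.09011·e^(−0.04·14.6)) = 1.0060
sugar = (2.9 − 1.0060)·4.0·22.6

171.2144 g


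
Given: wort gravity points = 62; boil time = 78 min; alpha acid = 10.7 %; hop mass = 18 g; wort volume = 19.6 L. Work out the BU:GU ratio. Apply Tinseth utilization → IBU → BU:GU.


U = 1.65·0.000125^(GP/1000)·(1−e^(−0.04t))/4.15;  IBU = (α/100)·m·U·1000/V;  BU:GU = IBU/GP
U = 1.65·0.000125^(62/1000)·(1−e^(−0.04·78))/4.15 = 0.2177
IBU = (10.7/100)·18·0.2177·1000/19.6 = 21.3910
BU:GU = 21.3910/62

0.3450


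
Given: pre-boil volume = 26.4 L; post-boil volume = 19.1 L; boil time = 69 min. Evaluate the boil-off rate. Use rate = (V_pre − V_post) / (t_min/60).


rate = (26.4 − 19.1) / (69/60)

6.3478 L/hr


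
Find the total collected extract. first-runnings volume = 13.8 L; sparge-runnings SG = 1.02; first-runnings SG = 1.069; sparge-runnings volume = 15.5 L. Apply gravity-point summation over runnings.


total = Σ (SG_i − 1)·1000·V_i
first = (1.069 − 1)·1000·13.8 = 952.2000
sparge = (1.02 − 1)·1000·15.5 = 310.0000
total = 952.2000 + 310.0000

1262.2000 gravity·L


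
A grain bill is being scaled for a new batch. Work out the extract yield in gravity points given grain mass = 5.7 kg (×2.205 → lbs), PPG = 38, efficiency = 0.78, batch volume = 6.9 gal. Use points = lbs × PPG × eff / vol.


lbs = 5.7 × 2.205 = 12.5685
points = 12.5685 × 38 × 0.78 / 6.9

53.9899 points


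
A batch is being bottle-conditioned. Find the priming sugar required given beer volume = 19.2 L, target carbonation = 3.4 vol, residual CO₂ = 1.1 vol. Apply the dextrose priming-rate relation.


sugar = (target − residual)·4.0·V
sugar = (3.4 − 1.1)·4.0·19.2

176.6400 g


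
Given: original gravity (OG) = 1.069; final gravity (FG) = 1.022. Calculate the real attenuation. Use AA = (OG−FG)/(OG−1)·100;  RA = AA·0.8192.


AA = (1.069 − 1.022)/(1.069 − 1)·100 = 68.1159
RA = 68.1159·0.8192

55.8006 %


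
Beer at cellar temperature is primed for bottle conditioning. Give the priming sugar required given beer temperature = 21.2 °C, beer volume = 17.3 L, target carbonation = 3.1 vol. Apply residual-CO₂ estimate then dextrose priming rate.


residual = 14.695·(0.01821 + 0.09011·e^(−0.04·T));  sugar = (target − residual)·4.0·V
residual = 14.695·(0.01821 + 0.09011·e^(−0.04·21.2)) = 0.8347
sugar = (3.1 − 0.8347)·4.0·17.3

156.7589 g


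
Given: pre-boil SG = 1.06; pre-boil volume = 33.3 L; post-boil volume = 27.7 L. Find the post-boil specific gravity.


SG_post = 1 + (SG_pre − 1)·V_pre/V_post
pts_pre = (1.06 − 1)·1000 = 60.0000
pts_post = 60.0000·33.3/27.7 = 72.1300
SG_post = 1 + 72.1300/1000

1.0721


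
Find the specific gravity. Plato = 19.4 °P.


SG = 259/(259 − P)
SG = 259/(259 − 19.4)

1.0810


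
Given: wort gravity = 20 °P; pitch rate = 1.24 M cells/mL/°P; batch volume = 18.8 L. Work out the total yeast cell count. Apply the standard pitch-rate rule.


cells (billions) = rate · V_L · °P
cells = 1.24 · 18.8 · 20

466.2400 billion cells


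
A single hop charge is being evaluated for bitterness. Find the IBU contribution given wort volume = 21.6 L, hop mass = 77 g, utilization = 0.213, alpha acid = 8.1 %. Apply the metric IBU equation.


IBU = (α/100)·mass·U·1000 / V
IBU = (8.1/100)·77·0.213·1000 / 21.6

61.5037 IBU


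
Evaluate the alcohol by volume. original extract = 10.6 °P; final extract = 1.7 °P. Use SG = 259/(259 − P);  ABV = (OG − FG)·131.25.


OG = 259/(259 − 10.6) = 1.0427
FG = 259/(259 − 1.7) = 1.0066
ABV = (1.0427 − 1.0066)·131.25

4.7337 % ABV


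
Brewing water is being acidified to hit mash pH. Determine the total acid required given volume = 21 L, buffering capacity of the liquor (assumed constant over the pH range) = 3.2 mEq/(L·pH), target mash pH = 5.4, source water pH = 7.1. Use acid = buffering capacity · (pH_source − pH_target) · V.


acid = 3.2 · (7.1 − 5.4) · 21

114.2400 mEq


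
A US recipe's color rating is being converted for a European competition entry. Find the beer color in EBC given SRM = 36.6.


EBC = SRM · 1.97
EBC = 36.6 · 1.97

72.1020 EBC


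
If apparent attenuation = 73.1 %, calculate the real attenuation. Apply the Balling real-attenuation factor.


RA = AA · 0.8192
RA = 73.1 · 0.8192

59.8835 %


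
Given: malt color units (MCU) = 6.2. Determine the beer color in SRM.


SRM = 1.4922 · MCU^0.6859
SRM = 1.4922 · 6.2^0.6859

5.2159 SRM


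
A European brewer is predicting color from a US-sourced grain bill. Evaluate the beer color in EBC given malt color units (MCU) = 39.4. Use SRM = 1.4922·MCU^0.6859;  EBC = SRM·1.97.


SRM = 1.4922·39.4^0.6859 = 18.5429
EBC = 18.5429·1.97

36.5295 EBC


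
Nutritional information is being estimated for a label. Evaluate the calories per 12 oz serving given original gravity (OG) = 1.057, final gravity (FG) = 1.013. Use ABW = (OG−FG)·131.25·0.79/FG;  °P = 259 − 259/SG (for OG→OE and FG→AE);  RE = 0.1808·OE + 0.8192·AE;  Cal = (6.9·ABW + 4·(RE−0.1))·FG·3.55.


ABW = (1.057 − 1.013)·131.25·0.79/1.013 = 4.5037
OE = 259 − 259/1.057 = 13.9669 °P
AE = 259 − 259/1.013 = 3.3238 °P
RE = 0.1808·13.9669 + 0.8192·3.3238 = 5.2481 °P
Cal = (6.9·4.5037 + 4·(5.2481−0.1))·1.013·3.55

185.8051 kcal


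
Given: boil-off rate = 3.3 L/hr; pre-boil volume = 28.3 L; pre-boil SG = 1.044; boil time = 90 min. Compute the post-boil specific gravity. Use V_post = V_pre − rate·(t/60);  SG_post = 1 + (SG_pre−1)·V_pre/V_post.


V_post = 28.3 − 3.3·(90/60) = 23.3500
SG_post = 1 + (1.044 − 1)·28.3/23.3500

1.0533


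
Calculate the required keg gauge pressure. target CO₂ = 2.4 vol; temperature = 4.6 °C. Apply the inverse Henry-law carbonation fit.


psi = vols/(0.01821 + 0.09011·e^(−0.04·T)) − 14.695
psi = 2.4/(0.01821 + 0.09011·e^(−0.04·4.6)) − 14.695

11.0628 psi


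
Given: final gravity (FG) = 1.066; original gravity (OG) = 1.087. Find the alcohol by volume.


ABV = (OG − FG) · 131.25
ABV = (1.087 − 1.066) · 131.25

2.7562 % ABV


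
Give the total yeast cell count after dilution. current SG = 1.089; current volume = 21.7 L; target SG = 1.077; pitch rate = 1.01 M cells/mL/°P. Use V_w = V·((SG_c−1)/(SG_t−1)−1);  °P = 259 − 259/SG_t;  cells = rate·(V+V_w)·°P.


V_w = 21.7·((1.089−1)/(1.077−1)−1) = 3.3818
V_final = 21.7 + 3.3818 = 25.0818
°P = 259 − 259/1.077 = 18.5172
cells = 1.01·25.0818·18.5172

469.0889 billion cells


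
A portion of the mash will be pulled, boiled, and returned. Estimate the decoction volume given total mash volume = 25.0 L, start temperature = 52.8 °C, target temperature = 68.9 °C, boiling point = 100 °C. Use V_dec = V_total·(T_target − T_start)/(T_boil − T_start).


V_dec = 25.0·(68.9 − 52.8)/(100 − 52.8)

8.5275 L


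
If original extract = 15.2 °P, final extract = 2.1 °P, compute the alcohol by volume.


SG = 259/(259 − P);  ABV = (OG − FG)·131.25
OG = 259/(259 − 15.2) = 1.0623
FG = 259/(259 − 2.1) = 1.0082
ABV = (1.0623 − 1.0082)·131.25

7.1100 % ABV


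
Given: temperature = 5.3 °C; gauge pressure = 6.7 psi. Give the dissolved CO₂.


vols = (P + 14.695)·(0.01821 + 0.09011·e^(−0.04·T))
vols = (6.7 + 14.695)·(0.01821 + 0.09011·e^(−0.04·5.3))

1.9492 volumes


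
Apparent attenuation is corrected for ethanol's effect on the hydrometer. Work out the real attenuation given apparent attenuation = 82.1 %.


RA = AA · 0.8192
RA = 82.1 · 0.8192

67.2563 %


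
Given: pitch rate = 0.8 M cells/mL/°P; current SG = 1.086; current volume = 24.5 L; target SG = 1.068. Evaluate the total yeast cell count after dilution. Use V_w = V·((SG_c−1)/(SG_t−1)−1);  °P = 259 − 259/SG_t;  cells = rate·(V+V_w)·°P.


V_w = 24.5·((1.086−1)/(1.068−1)−1) = 6.4853
V_final = 24.5 + 6.4853 = 30.9853
°P = 259 − 259/1.068 = 16.4906
cells = 0.8·30.9853·16.4906

408.7738 billion cells


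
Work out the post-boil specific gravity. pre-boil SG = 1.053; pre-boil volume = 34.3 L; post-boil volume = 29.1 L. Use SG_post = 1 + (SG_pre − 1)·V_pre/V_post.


pts_pre = (1.053 − 1)·1000 = 53.0000
pts_post = 53.0000·34.3/29.1 = 62.4708
SG_post = 1 + 62.4708/1000

1.0625


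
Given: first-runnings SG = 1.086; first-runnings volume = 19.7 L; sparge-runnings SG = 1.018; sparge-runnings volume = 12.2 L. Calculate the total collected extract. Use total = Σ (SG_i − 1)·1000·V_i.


first = (1.086 − 1)·1000·19.7 = 1694.2000
sparge = (1.018 − 1)·1000·12.2 = 219.6000
total = 1694.2000 + 219.6000

1913.8000 gravity·L


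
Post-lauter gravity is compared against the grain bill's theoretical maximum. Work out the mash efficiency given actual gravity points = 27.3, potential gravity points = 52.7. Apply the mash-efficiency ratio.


efficiency = actual / potential × 100
efficiency = 27.3 / 52.7 × 100

51.8027 %


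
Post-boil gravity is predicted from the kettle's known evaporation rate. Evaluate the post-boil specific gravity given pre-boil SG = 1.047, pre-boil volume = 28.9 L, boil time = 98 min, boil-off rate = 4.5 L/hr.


V_post = V_pre − rate·(t/60);  SG_post = 1 + (SG_pre−1)·V_pre/V_post
V_post = 28.9 − 4.5·(98/60) = 21.5500
SG_post = 1 + (1.047 − 1)·28.9/21.5500

1.0630


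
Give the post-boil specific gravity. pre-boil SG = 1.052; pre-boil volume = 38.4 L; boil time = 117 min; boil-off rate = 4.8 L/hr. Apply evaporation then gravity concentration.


V_post = V_pre − rate·(t/60);  SG_post = 1 + (SG_pre−1)·V_pre/V_post
V_post = 38.4 − 4.8·(117/60) = 29.0400
SG_post = 1 + (1.052 − 1)·38.4/29.0400

1.0688


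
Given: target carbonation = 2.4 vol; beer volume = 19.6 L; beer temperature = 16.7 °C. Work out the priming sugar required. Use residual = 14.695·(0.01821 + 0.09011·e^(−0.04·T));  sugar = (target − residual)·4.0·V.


residual = 14.695·(0.01821 + 0.09011·e^(−0.04·16.7)) = 0.9465
sugar = (2.4 − 0.9465)·4.0·19.6

113.9513 g


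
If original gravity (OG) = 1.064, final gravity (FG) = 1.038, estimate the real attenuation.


AA = (OG−FG)/(OG−1)·100;  RA = AA·0.8192
AA = (1.064 − 1.038)/(1.064 − 1)·100 = 40.6250
RA = 40.6250·0.8192

33.2800 %


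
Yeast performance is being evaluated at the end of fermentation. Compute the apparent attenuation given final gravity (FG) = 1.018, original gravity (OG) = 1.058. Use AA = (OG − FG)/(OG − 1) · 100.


AA = (1.058 − 1.018)/(1.058 − 1) · 100

68.9655 %


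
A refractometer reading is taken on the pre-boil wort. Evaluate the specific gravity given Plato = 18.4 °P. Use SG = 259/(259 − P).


SG = 259/(259 − 18.4)

1.0765


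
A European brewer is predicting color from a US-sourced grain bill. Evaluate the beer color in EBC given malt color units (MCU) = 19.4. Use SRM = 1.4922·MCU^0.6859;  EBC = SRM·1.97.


SRM = 1.4922·19.4^0.6859 = 11.4059
EBC = 11.4059·1.97

22.4697 EBC


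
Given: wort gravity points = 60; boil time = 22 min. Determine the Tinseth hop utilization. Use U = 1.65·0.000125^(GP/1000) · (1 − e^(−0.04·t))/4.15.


bigness = 1.65·0.000125^(60/1000) = 0.9623
boil_factor = (1 − e^(−0.04·22))/4.15 = 0.1410
U = 0.9623 · 0.1410

0.1357


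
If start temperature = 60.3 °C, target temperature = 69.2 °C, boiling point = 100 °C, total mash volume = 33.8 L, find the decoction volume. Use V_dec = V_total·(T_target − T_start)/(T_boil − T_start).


V_dec = 33.8·(69.2 − 60.3)/(100 − 60.3)

7.5773 L


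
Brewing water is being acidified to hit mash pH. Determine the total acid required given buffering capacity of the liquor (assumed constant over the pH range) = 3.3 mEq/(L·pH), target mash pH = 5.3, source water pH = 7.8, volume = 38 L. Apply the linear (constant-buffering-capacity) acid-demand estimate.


acid = buffering capacity · (pH_source − pH_target) · V
acid = 3.3 · (7.8 − 5.3) · 38

313.5000 mEq


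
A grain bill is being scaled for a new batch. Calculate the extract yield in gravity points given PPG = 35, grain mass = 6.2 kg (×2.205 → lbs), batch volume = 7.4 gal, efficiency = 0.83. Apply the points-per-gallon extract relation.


points = lbs × PPG × eff / vol
lbs = 6.2 × 2.205 = 13.6710
points = 13.6710 × 35 × 0.83 / 7.4

53.6679 points


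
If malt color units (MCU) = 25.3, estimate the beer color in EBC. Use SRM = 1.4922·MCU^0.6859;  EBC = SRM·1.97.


SRM = 1.4922·25.3^0.6859 = 13.6845
EBC = 13.6845·1.97

26.9584 EBC


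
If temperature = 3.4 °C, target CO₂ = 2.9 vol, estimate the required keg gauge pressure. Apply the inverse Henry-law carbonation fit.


psi = vols/(0.01821 + 0.09011·e^(−0.04·T)) − 14.695
psi = 2.9/(0.01821 + 0.09011·e^(−0.04·3.4)) − 14.695

15.2445 psi


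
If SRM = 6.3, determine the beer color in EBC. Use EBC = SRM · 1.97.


EBC = 6.3 · 1.97

12.4110 EBC


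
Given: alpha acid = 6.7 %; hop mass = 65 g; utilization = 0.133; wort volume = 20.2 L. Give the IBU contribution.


IBU = (α/100)·mass·U·1000 / V
IBU = (6.7/100)·65·0.133·1000 / 20.2

28.6740 IBU


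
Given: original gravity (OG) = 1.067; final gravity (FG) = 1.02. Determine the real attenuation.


AA = (OG−FG)/(OG−1)·100;  RA = AA·0.8192
AA = (1.067 − 1.02)/(1.067 − 1)·100 = 70.1493
RA = 70.1493·0.8192

57.4663 %


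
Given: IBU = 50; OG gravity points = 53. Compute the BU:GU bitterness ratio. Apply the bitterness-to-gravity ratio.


BU:GU = IBU / OG_points
BU:GU = 50 / 53

0.9434


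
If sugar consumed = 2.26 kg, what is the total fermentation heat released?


Q = m_sugar · 590 kJ/kg
Q = 2.26 · 590

1333.4000 kJ


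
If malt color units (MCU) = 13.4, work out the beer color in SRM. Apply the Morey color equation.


SRM = 1.4922 · MCU^0.6859
SRM = 1.4922 · 13.4^0.6859

8.8493 SRM


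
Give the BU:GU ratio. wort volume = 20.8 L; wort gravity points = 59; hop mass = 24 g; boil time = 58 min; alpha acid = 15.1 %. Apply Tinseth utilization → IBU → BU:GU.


U = 1.65·0.000125^(GP/1000)·(1−e^(−0.04t))/4.15;  IBU = (α/100)·m·U·1000/V;  BU:GU = IBU/GP
U = 1.65·0.000125^(59/1000)·(1−e^(−0.04·58))/4.15 = 0.2110
IBU = (15.1/100)·24·0.2110·1000/20.8 = 36.7581
BU:GU = 36.7581/59

0.6230


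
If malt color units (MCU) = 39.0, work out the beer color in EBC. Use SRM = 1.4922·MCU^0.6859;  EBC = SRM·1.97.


SRM = 1.4922·39.0^0.6859 = 18.4136
EBC = 18.4136·1.97

36.2748 EBC


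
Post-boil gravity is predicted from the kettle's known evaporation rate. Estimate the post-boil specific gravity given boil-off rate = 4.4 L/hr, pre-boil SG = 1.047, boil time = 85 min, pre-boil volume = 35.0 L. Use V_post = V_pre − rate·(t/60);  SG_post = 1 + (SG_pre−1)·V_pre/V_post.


V_post = 35.0 − 4.4·(85/60) = 28.7667
SG_post = 1 + (1.047 − 1)·35.0/28.7667

1.0572


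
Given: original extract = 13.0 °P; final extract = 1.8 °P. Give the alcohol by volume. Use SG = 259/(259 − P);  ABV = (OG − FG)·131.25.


OG = 259/(259 − 13.0) = 1.0528
FG = 259/(259 − 1.8) = 1.0070
ABV = (1.0528 − 1.0070)·131.25

6.0174 % ABV


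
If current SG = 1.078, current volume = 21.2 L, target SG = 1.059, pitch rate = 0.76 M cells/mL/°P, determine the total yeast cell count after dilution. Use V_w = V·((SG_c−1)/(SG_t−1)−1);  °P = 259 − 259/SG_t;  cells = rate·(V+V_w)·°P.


V_w = 21.2·((1.078−1)/(1.059−1)−1) = 6.8271
V_final = 21.2 + 6.8271 = 28.0271
°P = 259 − 259/1.059 = 14.4297
cells = 0.76·28.0271·14.4297

307.3604 billion cells


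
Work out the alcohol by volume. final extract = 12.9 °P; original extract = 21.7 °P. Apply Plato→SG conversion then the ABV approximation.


SG = 259/(259 − P);  ABV = (OG − FG)·131.25
OG = 259/(259 − 21.7) = 1.0914
FG = 259/(259 − 12.9) = 1.0524
ABV = (1.0914 − 1.0524)·131.25

5.1224 % ABV


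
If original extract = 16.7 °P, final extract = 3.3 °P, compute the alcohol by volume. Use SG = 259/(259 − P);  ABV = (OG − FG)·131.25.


OG = 259/(259 − 16.7) = 1.0689
FG = 259/(259 − 3.3) = 1.0129
ABV = (1.0689 − 1.0129)·131.25

7.3522 % ABV


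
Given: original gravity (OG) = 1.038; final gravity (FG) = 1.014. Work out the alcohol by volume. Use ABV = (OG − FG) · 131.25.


ABV = (1.038 − 1.014) · 131.25

3.1500 % ABV


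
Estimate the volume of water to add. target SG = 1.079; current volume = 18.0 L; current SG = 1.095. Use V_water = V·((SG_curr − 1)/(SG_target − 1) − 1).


V_water = 18.0·((1.095 − 1)/(1.079 − 1) − 1)

3.6456 L


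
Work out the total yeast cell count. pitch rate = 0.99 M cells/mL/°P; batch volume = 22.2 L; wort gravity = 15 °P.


cells (billions) = rate · V_L · °P
cells = 0.99 · 22.2 · 15

329.6700 billion cells


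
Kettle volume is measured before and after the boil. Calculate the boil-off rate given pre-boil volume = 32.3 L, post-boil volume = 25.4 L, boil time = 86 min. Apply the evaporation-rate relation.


rate = (V_pre − V_post) / (t_min/60)
rate = (32.3 − 25.4) / (86/60)

4.8140 L/hr


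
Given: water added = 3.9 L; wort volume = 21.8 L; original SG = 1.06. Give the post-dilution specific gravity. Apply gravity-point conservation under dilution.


SG_new = 1 + (SG_old − 1)·V_old/(V_old + V_water)
pts = (1.06 − 1)·1000·21.8/(21.8 + 3.9) = 50.8949
SG_new = 1 + 50.8949/1000

1.0509


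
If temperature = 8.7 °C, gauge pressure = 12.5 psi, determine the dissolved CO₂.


vols = (P + 14.695)·(0.01821 + 0.09011·e^(−0.04·T))
vols = (12.5 + 14.695)·(0.01821 + 0.09011·e^(−0.04·8.7))

2.2255 volumes


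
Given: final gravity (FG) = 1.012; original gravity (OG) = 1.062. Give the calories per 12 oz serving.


ABW = (OG−FG)·131.25·0.79/FG;  °P = 259 − 259/SG (for OG→OE and FG→AE);  RE = 0.1808·OE + 0.8192·AE;  Cal = (6.9·ABW + 4·(RE−0.1))·FG·3.55
ABW = (1.062 − 1.012)·131.25·0.79/1.012 = 5.1229
OE = 259 − 259/1.062 = 15.1205 °P
AE = 259 − 259/1.012 = 3.0711 °P
RE = 0.1808·15.1205 + 0.8192·3.0711 = 5.2497 °P
Cal = (6.9·5.1229 + 4·(5.2497−0.1))·1.012·3.55

200.9941 kcal


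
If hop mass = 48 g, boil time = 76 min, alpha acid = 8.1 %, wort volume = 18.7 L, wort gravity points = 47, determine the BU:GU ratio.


U = 1.65·0.000125^(GP/1000)·(1−e^(−0.04t))/4.15;  IBU = (α/100)·m·U·1000/V;  BU:GU = IBU/GP
U = 1.65·0.000125^(47/1000)·(1−e^(−0.04·76))/4.15 = 0.2481
IBU = (8.1/100)·48·0.2481·1000/18.7 = 51.5926
BU:GU = 51.5926/47

1.0977


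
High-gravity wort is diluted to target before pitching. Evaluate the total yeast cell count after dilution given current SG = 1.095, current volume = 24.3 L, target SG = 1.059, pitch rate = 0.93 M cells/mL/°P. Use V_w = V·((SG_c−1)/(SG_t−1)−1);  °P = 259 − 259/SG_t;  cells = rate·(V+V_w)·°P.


V_w = 24.3·((1.095−1)/(1.059−1)−1) = 14.8271
V_final = 24.3 + 14.8271 = 39.1271
°P = 259 − 259/1.059 = 14.4297
cells = 0.93·39.1271·14.4297

525.0693 billion cells


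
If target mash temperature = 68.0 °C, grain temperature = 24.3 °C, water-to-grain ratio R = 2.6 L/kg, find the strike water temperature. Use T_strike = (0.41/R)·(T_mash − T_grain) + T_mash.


T_strike = (0.41/2.6)·(68.0 − 24.3) + 68.0

74.8912 °C


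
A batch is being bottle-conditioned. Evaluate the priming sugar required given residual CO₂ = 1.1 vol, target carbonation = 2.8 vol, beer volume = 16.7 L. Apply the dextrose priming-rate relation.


sugar = (target − residual)·4.0·V
sugar = (2.8 − 1.1)·4.0·16.7

113.5600 g


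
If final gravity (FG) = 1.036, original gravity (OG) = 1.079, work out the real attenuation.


AA = (OG−FG)/(OG−1)·100;  RA = AA·0.8192
AA = (1.079 − 1.036)/(1.079 − 1)·100 = 54.4304
RA = 54.4304·0.8192

44.5894 %


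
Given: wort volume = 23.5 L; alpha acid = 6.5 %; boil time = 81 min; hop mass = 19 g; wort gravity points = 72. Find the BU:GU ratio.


U = 1.65·0.000125^(GP/1000)·(1−e^(−0.04t))/4.15;  IBU = (α/100)·m·U·1000/V;  BU:GU = IBU/GP
U = 1.65·0.000125^(72/1000)·(1−e^(−0.04·81))/4.15 = 0.2000
IBU = (6.5/100)·19·0.2000·1000/23.5 = 10.5114
BU:GU = 10.5114/72

0.1460


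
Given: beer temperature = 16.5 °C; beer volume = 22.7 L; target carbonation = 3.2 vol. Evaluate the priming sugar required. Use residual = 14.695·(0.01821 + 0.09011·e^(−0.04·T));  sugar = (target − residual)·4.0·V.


residual = 14.695·(0.01821 + 0.09011·e^(−0.04·16.5)) = 0.9520
sugar = (3.2 − 0.9520)·4.0·22.7

204.1190 g


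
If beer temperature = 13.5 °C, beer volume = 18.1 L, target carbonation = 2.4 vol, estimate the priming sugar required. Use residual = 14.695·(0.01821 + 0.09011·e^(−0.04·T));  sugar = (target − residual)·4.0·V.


residual = 14.695·(0.01821 + 0.09011·e^(−0.04·13.5)) = 1.0393
sugar = (2.4 − 1.0393)·4.0·18.1

98.5182 g


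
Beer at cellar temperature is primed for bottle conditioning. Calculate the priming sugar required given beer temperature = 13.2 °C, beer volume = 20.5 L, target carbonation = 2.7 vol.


residual = 14.695·(0.01821 + 0.09011·e^(−0.04·T));  sugar = (target − residual)·4.0·V
residual = 14.695·(0.01821 + 0.09011·e^(−0.04·13.2)) = 1.0486
sugar = (2.7 − 1.0486)·4.0·20.5

135.4175 g


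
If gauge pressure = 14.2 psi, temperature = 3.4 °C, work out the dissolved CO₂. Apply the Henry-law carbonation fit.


vols = (P + 14.695)·(0.01821 + 0.09011·e^(−0.04·T))
vols = (14.2 + 14.695)·(0.01821 + 0.09011·e^(−0.04·3.4))

2.7988 volumes


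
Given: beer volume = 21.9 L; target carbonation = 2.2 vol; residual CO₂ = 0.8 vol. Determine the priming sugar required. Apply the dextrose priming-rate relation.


sugar = (target − residual)·4.0·V
sugar = (2.2 − 0.8)·4.0·21.9

122.6400 g


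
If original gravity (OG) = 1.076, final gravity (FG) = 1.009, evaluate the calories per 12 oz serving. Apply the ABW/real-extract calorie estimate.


ABW = (OG−FG)·131.25·0.79/FG;  °P = 259 − 259/SG (for OG→OE and FG→AE);  RE = 0.1808·OE + 0.8192·AE;  Cal = (6.9·ABW + 4·(RE−0.1))·FG·3.55
ABW = (1.076 − 1.009)·131.25·0.79/1.009 = 6.8851
OE = 259 − 259/1.076 = 18.2937 °P
AE = 259 − 259/1.009 = 2.3102 °P
RE = 0.1808·18.2937 + 0.8192·2.3102 = 5.2000 °P
Cal = (6.9·6.8851 + 4·(5.2000−0.1))·1.009·3.55

243.2404 kcal


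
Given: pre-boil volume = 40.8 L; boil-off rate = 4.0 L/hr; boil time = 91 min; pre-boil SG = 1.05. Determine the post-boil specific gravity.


V_post = V_pre − rate·(t/60);  SG_post = 1 + (SG_pre−1)·V_pre/V_post
V_post = 40.8 − 4.0·(91/60) = 34.7333
SG_post = 1 + (1.05 − 1)·40.8/34.7333

1.0587


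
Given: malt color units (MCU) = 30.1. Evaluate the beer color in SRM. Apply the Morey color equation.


SRM = 1.4922 · MCU^0.6859
SRM = 1.4922 · 30.1^0.6859

15.4161 SRM


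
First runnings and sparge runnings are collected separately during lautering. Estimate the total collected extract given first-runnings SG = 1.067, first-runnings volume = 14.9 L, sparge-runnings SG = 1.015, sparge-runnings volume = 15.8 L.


total = Σ (SG_i − 1)·1000·V_i
first = (1.067 − 1)·1000·14.9 = 998.3000
sparge = (1.015 − 1)·1000·15.8 = 237.0000
total = 998.3000 + 237.0000

1235.3000 gravity·L


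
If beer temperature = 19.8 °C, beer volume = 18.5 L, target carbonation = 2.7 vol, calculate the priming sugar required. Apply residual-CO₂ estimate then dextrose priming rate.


residual = 14.695·(0.01821 + 0.09011·e^(−0.04·T));  sugar = (target − residual)·4.0·V
residual = 14.695·(0.01821 + 0.09011·e^(−0.04·19.8)) = 0.8674
sugar = (2.7 − 0.8674)·4.0·18.5

135.6153 g


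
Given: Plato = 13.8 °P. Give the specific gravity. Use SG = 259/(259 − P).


SG = 259/(259 − 13.8)

1.0563


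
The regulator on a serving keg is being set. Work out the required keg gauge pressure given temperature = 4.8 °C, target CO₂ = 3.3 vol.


psi = vols/(0.01821 + 0.09011·e^(−0.04·T)) − 14.695
psi = 3.3/(0.01821 + 0.09011·e^(−0.04·4.8)) − 14.695

20.9505 psi


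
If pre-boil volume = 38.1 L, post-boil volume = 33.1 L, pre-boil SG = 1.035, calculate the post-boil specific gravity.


SG_post = 1 + (SG_pre − 1)·V_pre/V_post
pts_pre = (1.035 − 1)·1000 = 35.0000
pts_post = 35.0000·38.1/33.1 = 40.2870
SG_post = 1 + 40.2870/1000

1.0403


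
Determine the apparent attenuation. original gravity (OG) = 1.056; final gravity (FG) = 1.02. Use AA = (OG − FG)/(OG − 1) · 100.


AA = (1.056 − 1.02)/(1.056 − 1) · 100

64.2857 %


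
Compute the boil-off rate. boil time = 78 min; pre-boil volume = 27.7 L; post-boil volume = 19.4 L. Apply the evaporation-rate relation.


rate = (V_pre − V_post) / (t_min/60)
rate = (27.7 − 19.4) / (78/60)

6.3846 L/hr


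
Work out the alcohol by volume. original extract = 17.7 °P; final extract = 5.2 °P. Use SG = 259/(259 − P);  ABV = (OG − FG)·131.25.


OG = 259/(259 − 17.7) = 1.0734
FG = 259/(259 − 5.2) = 1.0205
ABV = (1.0734 − 1.0205)·131.25

6.9384 % ABV


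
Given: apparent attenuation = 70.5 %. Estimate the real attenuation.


RA = AA · 0.8192
RA = 70.5 · 0.8192

57.7536 %


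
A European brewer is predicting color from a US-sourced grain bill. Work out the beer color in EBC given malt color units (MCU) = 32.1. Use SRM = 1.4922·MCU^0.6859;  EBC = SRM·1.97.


SRM = 1.4922·32.1^0.6859 = 16.1116
EBC = 16.1116·1.97

31.7399 EBC


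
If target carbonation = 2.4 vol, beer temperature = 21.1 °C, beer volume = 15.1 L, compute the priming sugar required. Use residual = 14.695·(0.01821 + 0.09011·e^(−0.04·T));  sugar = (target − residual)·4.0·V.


residual = 14.695·(0.01821 + 0.09011·e^(−0.04·21.1)) = 0.8370
sugar = (2.4 − 0.8370)·4.0·15.1

94.4070 g


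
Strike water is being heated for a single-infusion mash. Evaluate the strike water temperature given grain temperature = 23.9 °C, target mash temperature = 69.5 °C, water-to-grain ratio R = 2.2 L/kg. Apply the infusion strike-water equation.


T_strike = (0.41/R)·(T_mash − T_grain) + T_mash
T_strike = (0.41/2.2)·(69.5 − 23.9) + 69.5

77.9982 °C


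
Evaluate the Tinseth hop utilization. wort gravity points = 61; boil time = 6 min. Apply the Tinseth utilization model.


U = 1.65·0.000125^(GP/1000) · (1 − e^(−0.04·t))/4.15
bigness = 1.65·0.000125^(61/1000) = 0.9537
boil_factor = (1 − e^(−0.04·6))/4.15 = 0.0514
U = 0.9537 · 0.0514

0.0490


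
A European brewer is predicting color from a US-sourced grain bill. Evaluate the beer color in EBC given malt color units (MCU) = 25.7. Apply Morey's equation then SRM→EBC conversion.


SRM = 1.4922·MCU^0.6859;  EBC = SRM·1.97
SRM = 1.4922·25.7^0.6859 = 13.8325
EBC = 13.8325·1.97

27.2500 EBC


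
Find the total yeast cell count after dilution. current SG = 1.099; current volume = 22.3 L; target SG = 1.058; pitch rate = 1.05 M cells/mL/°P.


V_w = V·((SG_c−1)/(SG_t−1)−1);  °P = 259 − 259/SG_t;  cells = rate·(V+V_w)·°P
V_w = 22.3·((1.099−1)/(1.058−1)−1) = 15.7638
V_final = 22.3 + 15.7638 = 38.0638
°P = 259 − 259/1.058 = 14.1985
cells = 1.05·38.0638·14.1985

567.4707 billion cells


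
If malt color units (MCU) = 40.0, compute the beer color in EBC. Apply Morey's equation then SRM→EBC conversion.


SRM = 1.4922·MCU^0.6859;  EBC = SRM·1.97
SRM = 1.4922·40.0^0.6859 = 18.7361
EBC = 18.7361·1.97

36.9102 EBC


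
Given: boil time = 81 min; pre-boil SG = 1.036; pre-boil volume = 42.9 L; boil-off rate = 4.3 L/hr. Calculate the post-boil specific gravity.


V_post = V_pre − rate·(t/60);  SG_post = 1 + (SG_pre−1)·V_pre/V_post
V_post = 42.9 − 4.3·(81/60) = 37.0950
SG_post = 1 + (1.036 − 1)·42.9/37.0950

1.0416


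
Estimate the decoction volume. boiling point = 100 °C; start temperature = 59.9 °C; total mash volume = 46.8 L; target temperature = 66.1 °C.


V_dec = V_total·(T_target − T_start)/(T_boil − T_start)
V_dec = 46.8·(66.1 − 59.9)/(100 − 59.9)

7.2359 L


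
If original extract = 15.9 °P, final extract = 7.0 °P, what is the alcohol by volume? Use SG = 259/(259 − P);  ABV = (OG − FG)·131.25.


OG = 259/(259 − 15.9) = 1.0654
FG = 259/(259 − 7.0) = 1.0278
ABV = (1.0654 − 1.0278)·131.25

4.9386 % ABV


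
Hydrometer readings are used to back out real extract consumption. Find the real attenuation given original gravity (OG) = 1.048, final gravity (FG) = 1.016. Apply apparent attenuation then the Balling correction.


AA = (OG−FG)/(OG−1)·100;  RA = AA·0.8192
AA = (1.048 − 1.016)/(1.048 − 1)·100 = 66.6667
RA = 66.6667·0.8192

54.6133 %


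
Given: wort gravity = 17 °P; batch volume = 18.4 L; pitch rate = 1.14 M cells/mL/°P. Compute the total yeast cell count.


cells (billions) = rate · V_L · °P
cells = 1.14 · 18.4 · 17

356.5920 billion cells


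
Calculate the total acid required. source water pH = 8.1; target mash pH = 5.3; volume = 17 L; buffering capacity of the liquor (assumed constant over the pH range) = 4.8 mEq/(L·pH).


acid = buffering capacity · (pH_source − pH_target) · V
acid = 4.8 · (8.1 − 5.3) · 17

228.4800 mEq


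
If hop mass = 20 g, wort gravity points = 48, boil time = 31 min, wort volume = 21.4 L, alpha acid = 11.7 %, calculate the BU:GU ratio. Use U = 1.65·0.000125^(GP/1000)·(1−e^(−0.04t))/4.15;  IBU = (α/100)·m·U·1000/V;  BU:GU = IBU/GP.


U = 1.65·0.000125^(48/1000)·(1−e^(−0.04·31))/4.15 = 0.1835
IBU = (11.7/100)·20·0.1835·1000/21.4 = 20.0689
BU:GU = 20.0689/48

0.4181


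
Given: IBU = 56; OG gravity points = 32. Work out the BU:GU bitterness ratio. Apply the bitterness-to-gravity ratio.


BU:GU = IBU / OG_points
BU:GU = 56 / 32

1.7500


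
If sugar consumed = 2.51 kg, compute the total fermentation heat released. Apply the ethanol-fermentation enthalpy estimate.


Q = m_sugar · 590 kJ/kg
Q = 2.51 · 590

1480.9000 kJ


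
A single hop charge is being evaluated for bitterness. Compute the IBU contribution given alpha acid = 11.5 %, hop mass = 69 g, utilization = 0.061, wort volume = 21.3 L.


IBU = (α/100)·mass·U·1000 / V
IBU = (11.5/100)·69·0.061·1000 / 21.3

22.7246 IBU


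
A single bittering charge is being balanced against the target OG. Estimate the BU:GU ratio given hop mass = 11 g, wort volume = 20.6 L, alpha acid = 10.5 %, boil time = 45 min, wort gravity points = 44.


U = 1.65·0.000125^(GP/1000)·(1−e^(−0.04t))/4.15;  IBU = (α/100)·m·U·1000/V;  BU:GU = IBU/GP
U = 1.65·0.000125^(44/1000)·(1−e^(−0.04·45))/4.15 = 0.2235
IBU = (10.5/100)·11·0.2235·1000/20.6 = 12.5298
BU:GU = 12.5298/44

0.2848


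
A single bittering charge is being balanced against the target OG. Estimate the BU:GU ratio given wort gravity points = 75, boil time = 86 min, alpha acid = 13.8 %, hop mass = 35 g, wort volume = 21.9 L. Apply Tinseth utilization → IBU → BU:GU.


U = 1.65·0.000125^(GP/1000)·(1−e^(−0.04t))/4.15;  IBU = (α/100)·m·U·1000/V;  BU:GU = IBU/GP
U = 1.65·0.000125^(75/1000)·(1−e^(−0.04·86))/4.15 = 0.1961
IBU = (13.8/100)·35·0.1961·1000/21.9 = 43.2567
BU:GU = 43.2567/75

0.5768


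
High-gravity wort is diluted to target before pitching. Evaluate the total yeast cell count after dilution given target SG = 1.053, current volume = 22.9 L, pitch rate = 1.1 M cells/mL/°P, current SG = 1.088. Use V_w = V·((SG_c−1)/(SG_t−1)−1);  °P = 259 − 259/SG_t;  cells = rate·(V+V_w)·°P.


V_w = 22.9·((1.088−1)/(1.053−1)−1) = 15.1226
V_final = 22.9 + 15.1226 = 38.0226
°P = 259 − 259/1.053 = 13.0361
cells = 1.1·38.0226·13.0361

545.2331 billion cells


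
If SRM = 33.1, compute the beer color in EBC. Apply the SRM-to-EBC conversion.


EBC = SRM · 1.97
EBC = 33.1 · 1.97

65.2070 EBC


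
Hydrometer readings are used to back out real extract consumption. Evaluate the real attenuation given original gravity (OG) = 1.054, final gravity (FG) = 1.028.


AA = (OG−FG)/(OG−1)·100;  RA = AA·0.8192
AA = (1.054 − 1.028)/(1.054 − 1)·100 = 48.1481
RA = 48.1481·0.8192

39.4430 %


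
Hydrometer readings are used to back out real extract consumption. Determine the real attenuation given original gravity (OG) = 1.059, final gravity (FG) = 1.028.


AA = (OG−FG)/(OG−1)·100;  RA = AA·0.8192
AA = (1.059 − 1.028)/(1.059 − 1)·100 = 52.5424
RA = 52.5424·0.8192

43.0427 %


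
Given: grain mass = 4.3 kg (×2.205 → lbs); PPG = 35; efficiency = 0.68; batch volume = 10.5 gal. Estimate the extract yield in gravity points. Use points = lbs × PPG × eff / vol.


lbs = 4.3 × 2.205 = 9.4815
points = 9.4815 × 35 × 0.68 / 10.5

21.4914 points


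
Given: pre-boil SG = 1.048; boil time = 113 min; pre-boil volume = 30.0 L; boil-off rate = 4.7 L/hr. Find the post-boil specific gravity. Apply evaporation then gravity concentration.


V_post = V_pre − rate·(t/60);  SG_post = 1 + (SG_pre−1)·V_pre/V_post
V_post = 30.0 − 4.7·(113/60) = 21.1483
SG_post = 1 + (1.048 − 1)·30.0/21.1483

1.0681


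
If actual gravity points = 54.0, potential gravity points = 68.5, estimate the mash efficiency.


efficiency = actual / potential × 100
efficiency = 54.0 / 68.5 × 100

78.8321 %


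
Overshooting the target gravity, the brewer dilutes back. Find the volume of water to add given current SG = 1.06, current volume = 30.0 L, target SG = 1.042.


V_water = V·((SG_curr − 1)/(SG_target − 1) − 1)
V_water = 30.0·((1.06 − 1)/(1.042 − 1) − 1)

12.8571 L


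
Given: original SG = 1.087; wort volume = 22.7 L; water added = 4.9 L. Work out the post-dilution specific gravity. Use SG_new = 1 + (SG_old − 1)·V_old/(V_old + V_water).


pts = (1.087 − 1)·1000·22.7/(22.7 + 4.9) = 71.5543
SG_new = 1 + 71.5543/1000

1.0716


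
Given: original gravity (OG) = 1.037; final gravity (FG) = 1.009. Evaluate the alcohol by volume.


ABV = (OG − FG) · 131.25
ABV = (1.037 − 1.009) · 131.25

3.6750 % ABV


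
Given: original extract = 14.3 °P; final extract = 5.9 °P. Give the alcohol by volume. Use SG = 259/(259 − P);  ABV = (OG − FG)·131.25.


OG = 259/(259 − 14.3) = 1.0584
FG = 259/(259 − 5.9) = 1.0233
ABV = (1.0584 − 1.0233)·131.25

4.6105 % ABV


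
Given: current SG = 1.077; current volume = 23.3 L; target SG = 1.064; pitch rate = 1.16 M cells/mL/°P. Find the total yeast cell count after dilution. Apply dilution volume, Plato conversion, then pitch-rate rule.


V_w = V·((SG_c−1)/(SG_t−1)−1);  °P = 259 − 259/SG_t;  cells = rate·(V+V_w)·°P
V_w = 23.3·((1.077−1)/(1.064−1)−1) = 4.7328
V_final = 23.3 + 4.7328 = 28.0328
°P = 259 − 259/1.064 = 15.5789
cells = 1.16·28.0328·15.5789

506.5972 billion cells


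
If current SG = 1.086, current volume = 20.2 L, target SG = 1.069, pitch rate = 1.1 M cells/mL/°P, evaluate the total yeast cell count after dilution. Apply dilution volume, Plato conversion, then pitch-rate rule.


V_w = V·((SG_c−1)/(SG_t−1)−1);  °P = 259 − 259/SG_t;  cells = rate·(V+V_w)·°P
V_w = 20.2·((1.086−1)/(1.069−1)−1) = 4.9768
V_final = 20.2 + 4.9768 = 25.1768
°P = 259 − 259/1.069 = 16.7175
cells = 1.1·25.1768·16.7175

462.9825 billion cells


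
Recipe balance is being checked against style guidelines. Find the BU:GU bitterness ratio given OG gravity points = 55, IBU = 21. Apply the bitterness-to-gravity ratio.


BU:GU = IBU / OG_points
BU:GU = 21 / 55

0.3818


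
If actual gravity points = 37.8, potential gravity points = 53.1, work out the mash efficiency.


efficiency = actual / potential × 100
efficiency = 37.8 / 53.1 × 100

71.1864 %


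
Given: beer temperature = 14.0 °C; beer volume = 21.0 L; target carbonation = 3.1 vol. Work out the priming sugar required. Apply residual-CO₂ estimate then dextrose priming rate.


residual = 14.695·(0.01821 + 0.09011·e^(−0.04·T));  sugar = (target − residual)·4.0·V
residual = 14.695·(0.01821 + 0.09011·e^(−0.04·14.0)) = 1.0240
sugar = (3.1 − 1.0240)·4.0·21.0

174.3864 g


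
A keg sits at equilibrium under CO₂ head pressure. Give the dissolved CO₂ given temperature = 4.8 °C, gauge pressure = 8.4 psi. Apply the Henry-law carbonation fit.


vols = (P + 14.695)·(0.01821 + 0.09011·e^(−0.04·T))
vols = (8.4 + 14.695)·(0.01821 + 0.09011·e^(−0.04·4.8))

2.1381 volumes


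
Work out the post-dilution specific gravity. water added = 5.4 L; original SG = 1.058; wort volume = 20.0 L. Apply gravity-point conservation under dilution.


SG_new = 1 + (SG_old − 1)·V_old/(V_old + V_water)
pts = (1.058 − 1)·1000·20.0/(20.0 + 5.4) = 45.6693
SG_new = 1 + 45.6693/1000

1.0457


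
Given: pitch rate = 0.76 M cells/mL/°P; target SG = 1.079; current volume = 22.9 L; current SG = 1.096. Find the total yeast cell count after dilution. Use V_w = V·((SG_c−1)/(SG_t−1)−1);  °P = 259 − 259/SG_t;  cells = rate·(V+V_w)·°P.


V_w = 22.9·((1.096−1)/(1.079−1)−1) = 4.9278
V_final = 22.9 + 4.9278 = 27.8278
°P = 259 − 259/1.079 = 18.9629
cells = 0.76·27.8278·18.9629

401.0501 billion cells


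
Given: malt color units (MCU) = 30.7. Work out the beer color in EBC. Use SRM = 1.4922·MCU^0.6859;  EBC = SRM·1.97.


SRM = 1.4922·30.7^0.6859 = 15.6263
EBC = 15.6263·1.97

30.7837 EBC


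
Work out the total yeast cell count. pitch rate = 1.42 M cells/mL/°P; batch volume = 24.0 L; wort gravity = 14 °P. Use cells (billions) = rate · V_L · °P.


cells = 1.42 · 24.0 · 14

477.1200 billion cells


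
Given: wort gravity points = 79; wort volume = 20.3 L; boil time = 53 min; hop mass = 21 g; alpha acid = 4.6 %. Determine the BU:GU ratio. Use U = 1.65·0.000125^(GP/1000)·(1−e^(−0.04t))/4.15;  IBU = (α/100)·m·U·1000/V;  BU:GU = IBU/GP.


U = 1.65·0.000125^(79/1000)·(1−e^(−0.04·53))/4.15 = 0.1720
IBU = (4.6/100)·21·0.1720·1000/20.3 = 8.1854
BU:GU = 8.1854/79

0.1036


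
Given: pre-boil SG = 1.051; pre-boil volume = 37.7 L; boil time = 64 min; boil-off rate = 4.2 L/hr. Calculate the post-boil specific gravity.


V_post = V_pre − rate·(t/60);  SG_post = 1 + (SG_pre−1)·V_pre/V_post
V_post = 37.7 − 4.2·(64/60) = 33.2200
SG_post = 1 + (1.051 − 1)·37.7/33.2200

1.0579


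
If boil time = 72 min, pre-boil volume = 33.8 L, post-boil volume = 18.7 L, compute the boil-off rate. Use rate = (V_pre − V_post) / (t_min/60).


rate = (33.8 − 18.7) / (72/60)

12.5833 L/hr


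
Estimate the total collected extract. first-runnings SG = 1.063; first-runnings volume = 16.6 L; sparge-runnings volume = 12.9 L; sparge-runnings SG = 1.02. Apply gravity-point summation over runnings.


total = Σ (SG_i − 1)·1000·V_i
first = (1.063 − 1)·1000·16.6 = 1045.8000
sparge = (1.02 − 1)·1000·12.9 = 258.0000
total = 1045.8000 + 258.0000

1303.8000 gravity·L
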